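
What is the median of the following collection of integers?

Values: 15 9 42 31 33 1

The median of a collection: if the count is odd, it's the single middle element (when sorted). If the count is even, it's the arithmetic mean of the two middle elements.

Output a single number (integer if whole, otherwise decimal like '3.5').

Answer: 23

Derivation:
Step 1: insert 15 -> lo=[15] (size 1, max 15) hi=[] (size 0) -> median=15
Step 2: insert 9 -> lo=[9] (size 1, max 9) hi=[15] (size 1, min 15) -> median=12
Step 3: insert 42 -> lo=[9, 15] (size 2, max 15) hi=[42] (size 1, min 42) -> median=15
Step 4: insert 31 -> lo=[9, 15] (size 2, max 15) hi=[31, 42] (size 2, min 31) -> median=23
Step 5: insert 33 -> lo=[9, 15, 31] (size 3, max 31) hi=[33, 42] (size 2, min 33) -> median=31
Step 6: insert 1 -> lo=[1, 9, 15] (size 3, max 15) hi=[31, 33, 42] (size 3, min 31) -> median=23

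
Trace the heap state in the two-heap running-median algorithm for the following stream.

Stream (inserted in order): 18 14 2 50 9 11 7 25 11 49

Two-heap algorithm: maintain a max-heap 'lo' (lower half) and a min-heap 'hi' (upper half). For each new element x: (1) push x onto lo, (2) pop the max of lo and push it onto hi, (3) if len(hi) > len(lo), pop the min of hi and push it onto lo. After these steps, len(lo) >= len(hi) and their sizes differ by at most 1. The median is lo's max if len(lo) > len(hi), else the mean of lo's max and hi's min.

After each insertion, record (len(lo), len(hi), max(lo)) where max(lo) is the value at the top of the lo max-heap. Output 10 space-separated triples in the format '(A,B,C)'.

Answer: (1,0,18) (1,1,14) (2,1,14) (2,2,14) (3,2,14) (3,3,11) (4,3,11) (4,4,11) (5,4,11) (5,5,11)

Derivation:
Step 1: insert 18 -> lo=[18] hi=[] -> (len(lo)=1, len(hi)=0, max(lo)=18)
Step 2: insert 14 -> lo=[14] hi=[18] -> (len(lo)=1, len(hi)=1, max(lo)=14)
Step 3: insert 2 -> lo=[2, 14] hi=[18] -> (len(lo)=2, len(hi)=1, max(lo)=14)
Step 4: insert 50 -> lo=[2, 14] hi=[18, 50] -> (len(lo)=2, len(hi)=2, max(lo)=14)
Step 5: insert 9 -> lo=[2, 9, 14] hi=[18, 50] -> (len(lo)=3, len(hi)=2, max(lo)=14)
Step 6: insert 11 -> lo=[2, 9, 11] hi=[14, 18, 50] -> (len(lo)=3, len(hi)=3, max(lo)=11)
Step 7: insert 7 -> lo=[2, 7, 9, 11] hi=[14, 18, 50] -> (len(lo)=4, len(hi)=3, max(lo)=11)
Step 8: insert 25 -> lo=[2, 7, 9, 11] hi=[14, 18, 25, 50] -> (len(lo)=4, len(hi)=4, max(lo)=11)
Step 9: insert 11 -> lo=[2, 7, 9, 11, 11] hi=[14, 18, 25, 50] -> (len(lo)=5, len(hi)=4, max(lo)=11)
Step 10: insert 49 -> lo=[2, 7, 9, 11, 11] hi=[14, 18, 25, 49, 50] -> (len(lo)=5, len(hi)=5, max(lo)=11)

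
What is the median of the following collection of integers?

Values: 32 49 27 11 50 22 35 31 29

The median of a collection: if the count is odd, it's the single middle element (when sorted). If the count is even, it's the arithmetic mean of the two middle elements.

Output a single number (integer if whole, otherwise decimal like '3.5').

Step 1: insert 32 -> lo=[32] (size 1, max 32) hi=[] (size 0) -> median=32
Step 2: insert 49 -> lo=[32] (size 1, max 32) hi=[49] (size 1, min 49) -> median=40.5
Step 3: insert 27 -> lo=[27, 32] (size 2, max 32) hi=[49] (size 1, min 49) -> median=32
Step 4: insert 11 -> lo=[11, 27] (size 2, max 27) hi=[32, 49] (size 2, min 32) -> median=29.5
Step 5: insert 50 -> lo=[11, 27, 32] (size 3, max 32) hi=[49, 50] (size 2, min 49) -> median=32
Step 6: insert 22 -> lo=[11, 22, 27] (size 3, max 27) hi=[32, 49, 50] (size 3, min 32) -> median=29.5
Step 7: insert 35 -> lo=[11, 22, 27, 32] (size 4, max 32) hi=[35, 49, 50] (size 3, min 35) -> median=32
Step 8: insert 31 -> lo=[11, 22, 27, 31] (size 4, max 31) hi=[32, 35, 49, 50] (size 4, min 32) -> median=31.5
Step 9: insert 29 -> lo=[11, 22, 27, 29, 31] (size 5, max 31) hi=[32, 35, 49, 50] (size 4, min 32) -> median=31

Answer: 31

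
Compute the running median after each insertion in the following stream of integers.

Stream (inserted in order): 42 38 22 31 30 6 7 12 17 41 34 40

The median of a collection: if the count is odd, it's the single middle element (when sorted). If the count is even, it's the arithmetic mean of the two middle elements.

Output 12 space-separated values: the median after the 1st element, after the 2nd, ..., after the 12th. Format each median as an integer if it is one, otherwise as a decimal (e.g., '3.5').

Answer: 42 40 38 34.5 31 30.5 30 26 22 26 30 30.5

Derivation:
Step 1: insert 42 -> lo=[42] (size 1, max 42) hi=[] (size 0) -> median=42
Step 2: insert 38 -> lo=[38] (size 1, max 38) hi=[42] (size 1, min 42) -> median=40
Step 3: insert 22 -> lo=[22, 38] (size 2, max 38) hi=[42] (size 1, min 42) -> median=38
Step 4: insert 31 -> lo=[22, 31] (size 2, max 31) hi=[38, 42] (size 2, min 38) -> median=34.5
Step 5: insert 30 -> lo=[22, 30, 31] (size 3, max 31) hi=[38, 42] (size 2, min 38) -> median=31
Step 6: insert 6 -> lo=[6, 22, 30] (size 3, max 30) hi=[31, 38, 42] (size 3, min 31) -> median=30.5
Step 7: insert 7 -> lo=[6, 7, 22, 30] (size 4, max 30) hi=[31, 38, 42] (size 3, min 31) -> median=30
Step 8: insert 12 -> lo=[6, 7, 12, 22] (size 4, max 22) hi=[30, 31, 38, 42] (size 4, min 30) -> median=26
Step 9: insert 17 -> lo=[6, 7, 12, 17, 22] (size 5, max 22) hi=[30, 31, 38, 42] (size 4, min 30) -> median=22
Step 10: insert 41 -> lo=[6, 7, 12, 17, 22] (size 5, max 22) hi=[30, 31, 38, 41, 42] (size 5, min 30) -> median=26
Step 11: insert 34 -> lo=[6, 7, 12, 17, 22, 30] (size 6, max 30) hi=[31, 34, 38, 41, 42] (size 5, min 31) -> median=30
Step 12: insert 40 -> lo=[6, 7, 12, 17, 22, 30] (size 6, max 30) hi=[31, 34, 38, 40, 41, 42] (size 6, min 31) -> median=30.5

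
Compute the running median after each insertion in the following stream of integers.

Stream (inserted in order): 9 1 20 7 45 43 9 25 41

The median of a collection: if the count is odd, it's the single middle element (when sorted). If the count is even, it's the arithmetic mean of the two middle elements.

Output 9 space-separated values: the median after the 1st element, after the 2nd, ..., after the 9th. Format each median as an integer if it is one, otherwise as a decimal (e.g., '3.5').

Answer: 9 5 9 8 9 14.5 9 14.5 20

Derivation:
Step 1: insert 9 -> lo=[9] (size 1, max 9) hi=[] (size 0) -> median=9
Step 2: insert 1 -> lo=[1] (size 1, max 1) hi=[9] (size 1, min 9) -> median=5
Step 3: insert 20 -> lo=[1, 9] (size 2, max 9) hi=[20] (size 1, min 20) -> median=9
Step 4: insert 7 -> lo=[1, 7] (size 2, max 7) hi=[9, 20] (size 2, min 9) -> median=8
Step 5: insert 45 -> lo=[1, 7, 9] (size 3, max 9) hi=[20, 45] (size 2, min 20) -> median=9
Step 6: insert 43 -> lo=[1, 7, 9] (size 3, max 9) hi=[20, 43, 45] (size 3, min 20) -> median=14.5
Step 7: insert 9 -> lo=[1, 7, 9, 9] (size 4, max 9) hi=[20, 43, 45] (size 3, min 20) -> median=9
Step 8: insert 25 -> lo=[1, 7, 9, 9] (size 4, max 9) hi=[20, 25, 43, 45] (size 4, min 20) -> median=14.5
Step 9: insert 41 -> lo=[1, 7, 9, 9, 20] (size 5, max 20) hi=[25, 41, 43, 45] (size 4, min 25) -> median=20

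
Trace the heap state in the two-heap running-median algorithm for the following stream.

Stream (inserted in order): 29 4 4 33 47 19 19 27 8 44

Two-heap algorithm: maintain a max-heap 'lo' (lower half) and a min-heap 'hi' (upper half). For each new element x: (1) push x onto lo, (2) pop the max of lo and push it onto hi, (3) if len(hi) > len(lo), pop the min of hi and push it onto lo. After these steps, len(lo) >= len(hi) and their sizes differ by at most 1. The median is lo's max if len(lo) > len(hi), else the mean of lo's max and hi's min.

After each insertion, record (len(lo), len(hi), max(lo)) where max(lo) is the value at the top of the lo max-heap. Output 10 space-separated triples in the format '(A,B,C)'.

Step 1: insert 29 -> lo=[29] hi=[] -> (len(lo)=1, len(hi)=0, max(lo)=29)
Step 2: insert 4 -> lo=[4] hi=[29] -> (len(lo)=1, len(hi)=1, max(lo)=4)
Step 3: insert 4 -> lo=[4, 4] hi=[29] -> (len(lo)=2, len(hi)=1, max(lo)=4)
Step 4: insert 33 -> lo=[4, 4] hi=[29, 33] -> (len(lo)=2, len(hi)=2, max(lo)=4)
Step 5: insert 47 -> lo=[4, 4, 29] hi=[33, 47] -> (len(lo)=3, len(hi)=2, max(lo)=29)
Step 6: insert 19 -> lo=[4, 4, 19] hi=[29, 33, 47] -> (len(lo)=3, len(hi)=3, max(lo)=19)
Step 7: insert 19 -> lo=[4, 4, 19, 19] hi=[29, 33, 47] -> (len(lo)=4, len(hi)=3, max(lo)=19)
Step 8: insert 27 -> lo=[4, 4, 19, 19] hi=[27, 29, 33, 47] -> (len(lo)=4, len(hi)=4, max(lo)=19)
Step 9: insert 8 -> lo=[4, 4, 8, 19, 19] hi=[27, 29, 33, 47] -> (len(lo)=5, len(hi)=4, max(lo)=19)
Step 10: insert 44 -> lo=[4, 4, 8, 19, 19] hi=[27, 29, 33, 44, 47] -> (len(lo)=5, len(hi)=5, max(lo)=19)

Answer: (1,0,29) (1,1,4) (2,1,4) (2,2,4) (3,2,29) (3,3,19) (4,3,19) (4,4,19) (5,4,19) (5,5,19)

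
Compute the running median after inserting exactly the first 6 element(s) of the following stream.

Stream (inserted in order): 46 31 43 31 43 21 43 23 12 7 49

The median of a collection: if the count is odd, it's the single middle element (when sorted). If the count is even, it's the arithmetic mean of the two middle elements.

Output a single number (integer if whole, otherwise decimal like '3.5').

Answer: 37

Derivation:
Step 1: insert 46 -> lo=[46] (size 1, max 46) hi=[] (size 0) -> median=46
Step 2: insert 31 -> lo=[31] (size 1, max 31) hi=[46] (size 1, min 46) -> median=38.5
Step 3: insert 43 -> lo=[31, 43] (size 2, max 43) hi=[46] (size 1, min 46) -> median=43
Step 4: insert 31 -> lo=[31, 31] (size 2, max 31) hi=[43, 46] (size 2, min 43) -> median=37
Step 5: insert 43 -> lo=[31, 31, 43] (size 3, max 43) hi=[43, 46] (size 2, min 43) -> median=43
Step 6: insert 21 -> lo=[21, 31, 31] (size 3, max 31) hi=[43, 43, 46] (size 3, min 43) -> median=37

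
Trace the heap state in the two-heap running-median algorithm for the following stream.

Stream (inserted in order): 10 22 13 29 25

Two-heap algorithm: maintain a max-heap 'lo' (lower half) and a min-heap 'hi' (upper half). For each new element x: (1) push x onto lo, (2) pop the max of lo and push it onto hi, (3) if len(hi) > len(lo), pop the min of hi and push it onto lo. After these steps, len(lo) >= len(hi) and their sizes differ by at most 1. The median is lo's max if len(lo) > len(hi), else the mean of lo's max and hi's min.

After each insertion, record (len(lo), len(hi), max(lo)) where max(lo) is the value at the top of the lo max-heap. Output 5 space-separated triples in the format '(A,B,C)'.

Step 1: insert 10 -> lo=[10] hi=[] -> (len(lo)=1, len(hi)=0, max(lo)=10)
Step 2: insert 22 -> lo=[10] hi=[22] -> (len(lo)=1, len(hi)=1, max(lo)=10)
Step 3: insert 13 -> lo=[10, 13] hi=[22] -> (len(lo)=2, len(hi)=1, max(lo)=13)
Step 4: insert 29 -> lo=[10, 13] hi=[22, 29] -> (len(lo)=2, len(hi)=2, max(lo)=13)
Step 5: insert 25 -> lo=[10, 13, 22] hi=[25, 29] -> (len(lo)=3, len(hi)=2, max(lo)=22)

Answer: (1,0,10) (1,1,10) (2,1,13) (2,2,13) (3,2,22)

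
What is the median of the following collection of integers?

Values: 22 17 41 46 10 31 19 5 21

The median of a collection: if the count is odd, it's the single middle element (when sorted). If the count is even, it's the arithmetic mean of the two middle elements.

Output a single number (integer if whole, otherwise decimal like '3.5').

Answer: 21

Derivation:
Step 1: insert 22 -> lo=[22] (size 1, max 22) hi=[] (size 0) -> median=22
Step 2: insert 17 -> lo=[17] (size 1, max 17) hi=[22] (size 1, min 22) -> median=19.5
Step 3: insert 41 -> lo=[17, 22] (size 2, max 22) hi=[41] (size 1, min 41) -> median=22
Step 4: insert 46 -> lo=[17, 22] (size 2, max 22) hi=[41, 46] (size 2, min 41) -> median=31.5
Step 5: insert 10 -> lo=[10, 17, 22] (size 3, max 22) hi=[41, 46] (size 2, min 41) -> median=22
Step 6: insert 31 -> lo=[10, 17, 22] (size 3, max 22) hi=[31, 41, 46] (size 3, min 31) -> median=26.5
Step 7: insert 19 -> lo=[10, 17, 19, 22] (size 4, max 22) hi=[31, 41, 46] (size 3, min 31) -> median=22
Step 8: insert 5 -> lo=[5, 10, 17, 19] (size 4, max 19) hi=[22, 31, 41, 46] (size 4, min 22) -> median=20.5
Step 9: insert 21 -> lo=[5, 10, 17, 19, 21] (size 5, max 21) hi=[22, 31, 41, 46] (size 4, min 22) -> median=21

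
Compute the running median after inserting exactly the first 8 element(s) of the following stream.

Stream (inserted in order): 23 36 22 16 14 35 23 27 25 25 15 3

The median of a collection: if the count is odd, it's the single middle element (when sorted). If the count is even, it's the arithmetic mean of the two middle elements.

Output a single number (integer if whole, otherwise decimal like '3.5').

Step 1: insert 23 -> lo=[23] (size 1, max 23) hi=[] (size 0) -> median=23
Step 2: insert 36 -> lo=[23] (size 1, max 23) hi=[36] (size 1, min 36) -> median=29.5
Step 3: insert 22 -> lo=[22, 23] (size 2, max 23) hi=[36] (size 1, min 36) -> median=23
Step 4: insert 16 -> lo=[16, 22] (size 2, max 22) hi=[23, 36] (size 2, min 23) -> median=22.5
Step 5: insert 14 -> lo=[14, 16, 22] (size 3, max 22) hi=[23, 36] (size 2, min 23) -> median=22
Step 6: insert 35 -> lo=[14, 16, 22] (size 3, max 22) hi=[23, 35, 36] (size 3, min 23) -> median=22.5
Step 7: insert 23 -> lo=[14, 16, 22, 23] (size 4, max 23) hi=[23, 35, 36] (size 3, min 23) -> median=23
Step 8: insert 27 -> lo=[14, 16, 22, 23] (size 4, max 23) hi=[23, 27, 35, 36] (size 4, min 23) -> median=23

Answer: 23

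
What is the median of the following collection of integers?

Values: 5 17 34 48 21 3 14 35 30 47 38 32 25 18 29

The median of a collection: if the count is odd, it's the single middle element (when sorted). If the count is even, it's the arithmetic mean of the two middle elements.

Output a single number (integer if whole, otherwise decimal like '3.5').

Answer: 29

Derivation:
Step 1: insert 5 -> lo=[5] (size 1, max 5) hi=[] (size 0) -> median=5
Step 2: insert 17 -> lo=[5] (size 1, max 5) hi=[17] (size 1, min 17) -> median=11
Step 3: insert 34 -> lo=[5, 17] (size 2, max 17) hi=[34] (size 1, min 34) -> median=17
Step 4: insert 48 -> lo=[5, 17] (size 2, max 17) hi=[34, 48] (size 2, min 34) -> median=25.5
Step 5: insert 21 -> lo=[5, 17, 21] (size 3, max 21) hi=[34, 48] (size 2, min 34) -> median=21
Step 6: insert 3 -> lo=[3, 5, 17] (size 3, max 17) hi=[21, 34, 48] (size 3, min 21) -> median=19
Step 7: insert 14 -> lo=[3, 5, 14, 17] (size 4, max 17) hi=[21, 34, 48] (size 3, min 21) -> median=17
Step 8: insert 35 -> lo=[3, 5, 14, 17] (size 4, max 17) hi=[21, 34, 35, 48] (size 4, min 21) -> median=19
Step 9: insert 30 -> lo=[3, 5, 14, 17, 21] (size 5, max 21) hi=[30, 34, 35, 48] (size 4, min 30) -> median=21
Step 10: insert 47 -> lo=[3, 5, 14, 17, 21] (size 5, max 21) hi=[30, 34, 35, 47, 48] (size 5, min 30) -> median=25.5
Step 11: insert 38 -> lo=[3, 5, 14, 17, 21, 30] (size 6, max 30) hi=[34, 35, 38, 47, 48] (size 5, min 34) -> median=30
Step 12: insert 32 -> lo=[3, 5, 14, 17, 21, 30] (size 6, max 30) hi=[32, 34, 35, 38, 47, 48] (size 6, min 32) -> median=31
Step 13: insert 25 -> lo=[3, 5, 14, 17, 21, 25, 30] (size 7, max 30) hi=[32, 34, 35, 38, 47, 48] (size 6, min 32) -> median=30
Step 14: insert 18 -> lo=[3, 5, 14, 17, 18, 21, 25] (size 7, max 25) hi=[30, 32, 34, 35, 38, 47, 48] (size 7, min 30) -> median=27.5
Step 15: insert 29 -> lo=[3, 5, 14, 17, 18, 21, 25, 29] (size 8, max 29) hi=[30, 32, 34, 35, 38, 47, 48] (size 7, min 30) -> median=29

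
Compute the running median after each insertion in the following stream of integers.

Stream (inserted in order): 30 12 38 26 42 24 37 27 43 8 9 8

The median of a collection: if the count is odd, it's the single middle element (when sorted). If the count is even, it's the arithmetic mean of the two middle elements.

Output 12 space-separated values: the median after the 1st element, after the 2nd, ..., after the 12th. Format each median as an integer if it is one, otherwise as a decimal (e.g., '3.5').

Answer: 30 21 30 28 30 28 30 28.5 30 28.5 27 26.5

Derivation:
Step 1: insert 30 -> lo=[30] (size 1, max 30) hi=[] (size 0) -> median=30
Step 2: insert 12 -> lo=[12] (size 1, max 12) hi=[30] (size 1, min 30) -> median=21
Step 3: insert 38 -> lo=[12, 30] (size 2, max 30) hi=[38] (size 1, min 38) -> median=30
Step 4: insert 26 -> lo=[12, 26] (size 2, max 26) hi=[30, 38] (size 2, min 30) -> median=28
Step 5: insert 42 -> lo=[12, 26, 30] (size 3, max 30) hi=[38, 42] (size 2, min 38) -> median=30
Step 6: insert 24 -> lo=[12, 24, 26] (size 3, max 26) hi=[30, 38, 42] (size 3, min 30) -> median=28
Step 7: insert 37 -> lo=[12, 24, 26, 30] (size 4, max 30) hi=[37, 38, 42] (size 3, min 37) -> median=30
Step 8: insert 27 -> lo=[12, 24, 26, 27] (size 4, max 27) hi=[30, 37, 38, 42] (size 4, min 30) -> median=28.5
Step 9: insert 43 -> lo=[12, 24, 26, 27, 30] (size 5, max 30) hi=[37, 38, 42, 43] (size 4, min 37) -> median=30
Step 10: insert 8 -> lo=[8, 12, 24, 26, 27] (size 5, max 27) hi=[30, 37, 38, 42, 43] (size 5, min 30) -> median=28.5
Step 11: insert 9 -> lo=[8, 9, 12, 24, 26, 27] (size 6, max 27) hi=[30, 37, 38, 42, 43] (size 5, min 30) -> median=27
Step 12: insert 8 -> lo=[8, 8, 9, 12, 24, 26] (size 6, max 26) hi=[27, 30, 37, 38, 42, 43] (size 6, min 27) -> median=26.5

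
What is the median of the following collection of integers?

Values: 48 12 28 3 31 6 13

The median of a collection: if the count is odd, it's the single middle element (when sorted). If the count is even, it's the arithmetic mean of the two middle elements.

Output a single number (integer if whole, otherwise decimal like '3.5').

Answer: 13

Derivation:
Step 1: insert 48 -> lo=[48] (size 1, max 48) hi=[] (size 0) -> median=48
Step 2: insert 12 -> lo=[12] (size 1, max 12) hi=[48] (size 1, min 48) -> median=30
Step 3: insert 28 -> lo=[12, 28] (size 2, max 28) hi=[48] (size 1, min 48) -> median=28
Step 4: insert 3 -> lo=[3, 12] (size 2, max 12) hi=[28, 48] (size 2, min 28) -> median=20
Step 5: insert 31 -> lo=[3, 12, 28] (size 3, max 28) hi=[31, 48] (size 2, min 31) -> median=28
Step 6: insert 6 -> lo=[3, 6, 12] (size 3, max 12) hi=[28, 31, 48] (size 3, min 28) -> median=20
Step 7: insert 13 -> lo=[3, 6, 12, 13] (size 4, max 13) hi=[28, 31, 48] (size 3, min 28) -> median=13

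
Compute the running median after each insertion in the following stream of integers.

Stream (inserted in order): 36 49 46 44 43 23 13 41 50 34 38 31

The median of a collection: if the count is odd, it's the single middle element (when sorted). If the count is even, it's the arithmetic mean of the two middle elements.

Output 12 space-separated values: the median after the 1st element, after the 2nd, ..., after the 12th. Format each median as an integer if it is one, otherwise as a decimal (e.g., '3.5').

Answer: 36 42.5 46 45 44 43.5 43 42 43 42 41 39.5

Derivation:
Step 1: insert 36 -> lo=[36] (size 1, max 36) hi=[] (size 0) -> median=36
Step 2: insert 49 -> lo=[36] (size 1, max 36) hi=[49] (size 1, min 49) -> median=42.5
Step 3: insert 46 -> lo=[36, 46] (size 2, max 46) hi=[49] (size 1, min 49) -> median=46
Step 4: insert 44 -> lo=[36, 44] (size 2, max 44) hi=[46, 49] (size 2, min 46) -> median=45
Step 5: insert 43 -> lo=[36, 43, 44] (size 3, max 44) hi=[46, 49] (size 2, min 46) -> median=44
Step 6: insert 23 -> lo=[23, 36, 43] (size 3, max 43) hi=[44, 46, 49] (size 3, min 44) -> median=43.5
Step 7: insert 13 -> lo=[13, 23, 36, 43] (size 4, max 43) hi=[44, 46, 49] (size 3, min 44) -> median=43
Step 8: insert 41 -> lo=[13, 23, 36, 41] (size 4, max 41) hi=[43, 44, 46, 49] (size 4, min 43) -> median=42
Step 9: insert 50 -> lo=[13, 23, 36, 41, 43] (size 5, max 43) hi=[44, 46, 49, 50] (size 4, min 44) -> median=43
Step 10: insert 34 -> lo=[13, 23, 34, 36, 41] (size 5, max 41) hi=[43, 44, 46, 49, 50] (size 5, min 43) -> median=42
Step 11: insert 38 -> lo=[13, 23, 34, 36, 38, 41] (size 6, max 41) hi=[43, 44, 46, 49, 50] (size 5, min 43) -> median=41
Step 12: insert 31 -> lo=[13, 23, 31, 34, 36, 38] (size 6, max 38) hi=[41, 43, 44, 46, 49, 50] (size 6, min 41) -> median=39.5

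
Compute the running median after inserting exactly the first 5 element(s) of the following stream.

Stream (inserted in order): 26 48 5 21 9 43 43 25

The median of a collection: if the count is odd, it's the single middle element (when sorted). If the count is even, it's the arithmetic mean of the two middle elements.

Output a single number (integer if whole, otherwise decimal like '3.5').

Answer: 21

Derivation:
Step 1: insert 26 -> lo=[26] (size 1, max 26) hi=[] (size 0) -> median=26
Step 2: insert 48 -> lo=[26] (size 1, max 26) hi=[48] (size 1, min 48) -> median=37
Step 3: insert 5 -> lo=[5, 26] (size 2, max 26) hi=[48] (size 1, min 48) -> median=26
Step 4: insert 21 -> lo=[5, 21] (size 2, max 21) hi=[26, 48] (size 2, min 26) -> median=23.5
Step 5: insert 9 -> lo=[5, 9, 21] (size 3, max 21) hi=[26, 48] (size 2, min 26) -> median=21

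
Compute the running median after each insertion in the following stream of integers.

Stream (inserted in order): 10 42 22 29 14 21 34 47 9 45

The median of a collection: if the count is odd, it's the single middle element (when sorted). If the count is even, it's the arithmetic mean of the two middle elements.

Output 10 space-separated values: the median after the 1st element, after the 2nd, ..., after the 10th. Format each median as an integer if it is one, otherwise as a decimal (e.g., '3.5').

Answer: 10 26 22 25.5 22 21.5 22 25.5 22 25.5

Derivation:
Step 1: insert 10 -> lo=[10] (size 1, max 10) hi=[] (size 0) -> median=10
Step 2: insert 42 -> lo=[10] (size 1, max 10) hi=[42] (size 1, min 42) -> median=26
Step 3: insert 22 -> lo=[10, 22] (size 2, max 22) hi=[42] (size 1, min 42) -> median=22
Step 4: insert 29 -> lo=[10, 22] (size 2, max 22) hi=[29, 42] (size 2, min 29) -> median=25.5
Step 5: insert 14 -> lo=[10, 14, 22] (size 3, max 22) hi=[29, 42] (size 2, min 29) -> median=22
Step 6: insert 21 -> lo=[10, 14, 21] (size 3, max 21) hi=[22, 29, 42] (size 3, min 22) -> median=21.5
Step 7: insert 34 -> lo=[10, 14, 21, 22] (size 4, max 22) hi=[29, 34, 42] (size 3, min 29) -> median=22
Step 8: insert 47 -> lo=[10, 14, 21, 22] (size 4, max 22) hi=[29, 34, 42, 47] (size 4, min 29) -> median=25.5
Step 9: insert 9 -> lo=[9, 10, 14, 21, 22] (size 5, max 22) hi=[29, 34, 42, 47] (size 4, min 29) -> median=22
Step 10: insert 45 -> lo=[9, 10, 14, 21, 22] (size 5, max 22) hi=[29, 34, 42, 45, 47] (size 5, min 29) -> median=25.5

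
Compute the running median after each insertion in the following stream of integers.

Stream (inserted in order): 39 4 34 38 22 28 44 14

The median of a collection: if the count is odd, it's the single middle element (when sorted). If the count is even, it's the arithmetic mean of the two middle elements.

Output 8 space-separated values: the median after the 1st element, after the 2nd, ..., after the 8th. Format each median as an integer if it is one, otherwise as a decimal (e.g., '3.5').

Answer: 39 21.5 34 36 34 31 34 31

Derivation:
Step 1: insert 39 -> lo=[39] (size 1, max 39) hi=[] (size 0) -> median=39
Step 2: insert 4 -> lo=[4] (size 1, max 4) hi=[39] (size 1, min 39) -> median=21.5
Step 3: insert 34 -> lo=[4, 34] (size 2, max 34) hi=[39] (size 1, min 39) -> median=34
Step 4: insert 38 -> lo=[4, 34] (size 2, max 34) hi=[38, 39] (size 2, min 38) -> median=36
Step 5: insert 22 -> lo=[4, 22, 34] (size 3, max 34) hi=[38, 39] (size 2, min 38) -> median=34
Step 6: insert 28 -> lo=[4, 22, 28] (size 3, max 28) hi=[34, 38, 39] (size 3, min 34) -> median=31
Step 7: insert 44 -> lo=[4, 22, 28, 34] (size 4, max 34) hi=[38, 39, 44] (size 3, min 38) -> median=34
Step 8: insert 14 -> lo=[4, 14, 22, 28] (size 4, max 28) hi=[34, 38, 39, 44] (size 4, min 34) -> median=31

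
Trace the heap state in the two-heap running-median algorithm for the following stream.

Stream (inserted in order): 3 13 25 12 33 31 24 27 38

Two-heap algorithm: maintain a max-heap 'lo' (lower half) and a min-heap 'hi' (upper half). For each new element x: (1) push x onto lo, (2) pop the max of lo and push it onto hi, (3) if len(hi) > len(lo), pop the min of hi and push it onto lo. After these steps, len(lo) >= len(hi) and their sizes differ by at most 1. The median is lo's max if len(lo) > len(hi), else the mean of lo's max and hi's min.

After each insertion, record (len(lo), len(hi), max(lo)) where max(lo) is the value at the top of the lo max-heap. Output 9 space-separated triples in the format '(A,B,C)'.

Answer: (1,0,3) (1,1,3) (2,1,13) (2,2,12) (3,2,13) (3,3,13) (4,3,24) (4,4,24) (5,4,25)

Derivation:
Step 1: insert 3 -> lo=[3] hi=[] -> (len(lo)=1, len(hi)=0, max(lo)=3)
Step 2: insert 13 -> lo=[3] hi=[13] -> (len(lo)=1, len(hi)=1, max(lo)=3)
Step 3: insert 25 -> lo=[3, 13] hi=[25] -> (len(lo)=2, len(hi)=1, max(lo)=13)
Step 4: insert 12 -> lo=[3, 12] hi=[13, 25] -> (len(lo)=2, len(hi)=2, max(lo)=12)
Step 5: insert 33 -> lo=[3, 12, 13] hi=[25, 33] -> (len(lo)=3, len(hi)=2, max(lo)=13)
Step 6: insert 31 -> lo=[3, 12, 13] hi=[25, 31, 33] -> (len(lo)=3, len(hi)=3, max(lo)=13)
Step 7: insert 24 -> lo=[3, 12, 13, 24] hi=[25, 31, 33] -> (len(lo)=4, len(hi)=3, max(lo)=24)
Step 8: insert 27 -> lo=[3, 12, 13, 24] hi=[25, 27, 31, 33] -> (len(lo)=4, len(hi)=4, max(lo)=24)
Step 9: insert 38 -> lo=[3, 12, 13, 24, 25] hi=[27, 31, 33, 38] -> (len(lo)=5, len(hi)=4, max(lo)=25)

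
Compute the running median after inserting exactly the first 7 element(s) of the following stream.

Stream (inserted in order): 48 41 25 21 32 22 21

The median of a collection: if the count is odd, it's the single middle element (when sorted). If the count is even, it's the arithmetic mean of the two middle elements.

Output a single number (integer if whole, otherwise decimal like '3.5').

Answer: 25

Derivation:
Step 1: insert 48 -> lo=[48] (size 1, max 48) hi=[] (size 0) -> median=48
Step 2: insert 41 -> lo=[41] (size 1, max 41) hi=[48] (size 1, min 48) -> median=44.5
Step 3: insert 25 -> lo=[25, 41] (size 2, max 41) hi=[48] (size 1, min 48) -> median=41
Step 4: insert 21 -> lo=[21, 25] (size 2, max 25) hi=[41, 48] (size 2, min 41) -> median=33
Step 5: insert 32 -> lo=[21, 25, 32] (size 3, max 32) hi=[41, 48] (size 2, min 41) -> median=32
Step 6: insert 22 -> lo=[21, 22, 25] (size 3, max 25) hi=[32, 41, 48] (size 3, min 32) -> median=28.5
Step 7: insert 21 -> lo=[21, 21, 22, 25] (size 4, max 25) hi=[32, 41, 48] (size 3, min 32) -> median=25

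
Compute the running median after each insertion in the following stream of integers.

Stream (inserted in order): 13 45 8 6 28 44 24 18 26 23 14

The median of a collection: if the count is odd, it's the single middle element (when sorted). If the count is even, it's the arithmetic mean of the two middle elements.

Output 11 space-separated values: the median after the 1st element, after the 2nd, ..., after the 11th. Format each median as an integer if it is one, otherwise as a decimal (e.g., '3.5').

Answer: 13 29 13 10.5 13 20.5 24 21 24 23.5 23

Derivation:
Step 1: insert 13 -> lo=[13] (size 1, max 13) hi=[] (size 0) -> median=13
Step 2: insert 45 -> lo=[13] (size 1, max 13) hi=[45] (size 1, min 45) -> median=29
Step 3: insert 8 -> lo=[8, 13] (size 2, max 13) hi=[45] (size 1, min 45) -> median=13
Step 4: insert 6 -> lo=[6, 8] (size 2, max 8) hi=[13, 45] (size 2, min 13) -> median=10.5
Step 5: insert 28 -> lo=[6, 8, 13] (size 3, max 13) hi=[28, 45] (size 2, min 28) -> median=13
Step 6: insert 44 -> lo=[6, 8, 13] (size 3, max 13) hi=[28, 44, 45] (size 3, min 28) -> median=20.5
Step 7: insert 24 -> lo=[6, 8, 13, 24] (size 4, max 24) hi=[28, 44, 45] (size 3, min 28) -> median=24
Step 8: insert 18 -> lo=[6, 8, 13, 18] (size 4, max 18) hi=[24, 28, 44, 45] (size 4, min 24) -> median=21
Step 9: insert 26 -> lo=[6, 8, 13, 18, 24] (size 5, max 24) hi=[26, 28, 44, 45] (size 4, min 26) -> median=24
Step 10: insert 23 -> lo=[6, 8, 13, 18, 23] (size 5, max 23) hi=[24, 26, 28, 44, 45] (size 5, min 24) -> median=23.5
Step 11: insert 14 -> lo=[6, 8, 13, 14, 18, 23] (size 6, max 23) hi=[24, 26, 28, 44, 45] (size 5, min 24) -> median=23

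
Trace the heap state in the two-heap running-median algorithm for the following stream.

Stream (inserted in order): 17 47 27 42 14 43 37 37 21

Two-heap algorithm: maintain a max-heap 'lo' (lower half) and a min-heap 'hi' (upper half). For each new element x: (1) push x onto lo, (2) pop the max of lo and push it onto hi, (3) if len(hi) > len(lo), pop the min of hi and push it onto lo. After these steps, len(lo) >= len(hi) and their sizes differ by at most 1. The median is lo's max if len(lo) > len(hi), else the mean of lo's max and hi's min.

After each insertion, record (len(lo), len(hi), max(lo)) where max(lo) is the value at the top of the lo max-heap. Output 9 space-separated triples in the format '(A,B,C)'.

Step 1: insert 17 -> lo=[17] hi=[] -> (len(lo)=1, len(hi)=0, max(lo)=17)
Step 2: insert 47 -> lo=[17] hi=[47] -> (len(lo)=1, len(hi)=1, max(lo)=17)
Step 3: insert 27 -> lo=[17, 27] hi=[47] -> (len(lo)=2, len(hi)=1, max(lo)=27)
Step 4: insert 42 -> lo=[17, 27] hi=[42, 47] -> (len(lo)=2, len(hi)=2, max(lo)=27)
Step 5: insert 14 -> lo=[14, 17, 27] hi=[42, 47] -> (len(lo)=3, len(hi)=2, max(lo)=27)
Step 6: insert 43 -> lo=[14, 17, 27] hi=[42, 43, 47] -> (len(lo)=3, len(hi)=3, max(lo)=27)
Step 7: insert 37 -> lo=[14, 17, 27, 37] hi=[42, 43, 47] -> (len(lo)=4, len(hi)=3, max(lo)=37)
Step 8: insert 37 -> lo=[14, 17, 27, 37] hi=[37, 42, 43, 47] -> (len(lo)=4, len(hi)=4, max(lo)=37)
Step 9: insert 21 -> lo=[14, 17, 21, 27, 37] hi=[37, 42, 43, 47] -> (len(lo)=5, len(hi)=4, max(lo)=37)

Answer: (1,0,17) (1,1,17) (2,1,27) (2,2,27) (3,2,27) (3,3,27) (4,3,37) (4,4,37) (5,4,37)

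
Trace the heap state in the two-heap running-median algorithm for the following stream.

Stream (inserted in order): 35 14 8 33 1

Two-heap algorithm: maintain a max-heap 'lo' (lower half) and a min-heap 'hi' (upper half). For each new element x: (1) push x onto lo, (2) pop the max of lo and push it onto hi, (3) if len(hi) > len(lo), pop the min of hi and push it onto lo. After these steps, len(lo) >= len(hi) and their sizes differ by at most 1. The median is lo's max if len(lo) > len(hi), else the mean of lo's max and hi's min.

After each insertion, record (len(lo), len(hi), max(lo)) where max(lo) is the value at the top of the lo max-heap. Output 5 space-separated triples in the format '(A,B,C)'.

Answer: (1,0,35) (1,1,14) (2,1,14) (2,2,14) (3,2,14)

Derivation:
Step 1: insert 35 -> lo=[35] hi=[] -> (len(lo)=1, len(hi)=0, max(lo)=35)
Step 2: insert 14 -> lo=[14] hi=[35] -> (len(lo)=1, len(hi)=1, max(lo)=14)
Step 3: insert 8 -> lo=[8, 14] hi=[35] -> (len(lo)=2, len(hi)=1, max(lo)=14)
Step 4: insert 33 -> lo=[8, 14] hi=[33, 35] -> (len(lo)=2, len(hi)=2, max(lo)=14)
Step 5: insert 1 -> lo=[1, 8, 14] hi=[33, 35] -> (len(lo)=3, len(hi)=2, max(lo)=14)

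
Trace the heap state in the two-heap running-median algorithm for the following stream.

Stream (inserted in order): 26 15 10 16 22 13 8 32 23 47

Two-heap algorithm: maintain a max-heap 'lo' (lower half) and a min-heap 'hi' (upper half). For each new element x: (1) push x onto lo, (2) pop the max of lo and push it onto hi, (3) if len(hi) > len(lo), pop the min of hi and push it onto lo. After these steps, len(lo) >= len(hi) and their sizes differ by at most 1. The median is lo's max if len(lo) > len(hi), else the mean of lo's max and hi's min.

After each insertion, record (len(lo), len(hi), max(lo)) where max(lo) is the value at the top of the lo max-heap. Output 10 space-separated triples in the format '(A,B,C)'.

Answer: (1,0,26) (1,1,15) (2,1,15) (2,2,15) (3,2,16) (3,3,15) (4,3,15) (4,4,15) (5,4,16) (5,5,16)

Derivation:
Step 1: insert 26 -> lo=[26] hi=[] -> (len(lo)=1, len(hi)=0, max(lo)=26)
Step 2: insert 15 -> lo=[15] hi=[26] -> (len(lo)=1, len(hi)=1, max(lo)=15)
Step 3: insert 10 -> lo=[10, 15] hi=[26] -> (len(lo)=2, len(hi)=1, max(lo)=15)
Step 4: insert 16 -> lo=[10, 15] hi=[16, 26] -> (len(lo)=2, len(hi)=2, max(lo)=15)
Step 5: insert 22 -> lo=[10, 15, 16] hi=[22, 26] -> (len(lo)=3, len(hi)=2, max(lo)=16)
Step 6: insert 13 -> lo=[10, 13, 15] hi=[16, 22, 26] -> (len(lo)=3, len(hi)=3, max(lo)=15)
Step 7: insert 8 -> lo=[8, 10, 13, 15] hi=[16, 22, 26] -> (len(lo)=4, len(hi)=3, max(lo)=15)
Step 8: insert 32 -> lo=[8, 10, 13, 15] hi=[16, 22, 26, 32] -> (len(lo)=4, len(hi)=4, max(lo)=15)
Step 9: insert 23 -> lo=[8, 10, 13, 15, 16] hi=[22, 23, 26, 32] -> (len(lo)=5, len(hi)=4, max(lo)=16)
Step 10: insert 47 -> lo=[8, 10, 13, 15, 16] hi=[22, 23, 26, 32, 47] -> (len(lo)=5, len(hi)=5, max(lo)=16)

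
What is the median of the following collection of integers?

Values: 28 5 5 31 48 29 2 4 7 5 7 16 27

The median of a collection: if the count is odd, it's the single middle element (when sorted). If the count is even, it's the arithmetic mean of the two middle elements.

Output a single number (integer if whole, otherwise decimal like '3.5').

Answer: 7

Derivation:
Step 1: insert 28 -> lo=[28] (size 1, max 28) hi=[] (size 0) -> median=28
Step 2: insert 5 -> lo=[5] (size 1, max 5) hi=[28] (size 1, min 28) -> median=16.5
Step 3: insert 5 -> lo=[5, 5] (size 2, max 5) hi=[28] (size 1, min 28) -> median=5
Step 4: insert 31 -> lo=[5, 5] (size 2, max 5) hi=[28, 31] (size 2, min 28) -> median=16.5
Step 5: insert 48 -> lo=[5, 5, 28] (size 3, max 28) hi=[31, 48] (size 2, min 31) -> median=28
Step 6: insert 29 -> lo=[5, 5, 28] (size 3, max 28) hi=[29, 31, 48] (size 3, min 29) -> median=28.5
Step 7: insert 2 -> lo=[2, 5, 5, 28] (size 4, max 28) hi=[29, 31, 48] (size 3, min 29) -> median=28
Step 8: insert 4 -> lo=[2, 4, 5, 5] (size 4, max 5) hi=[28, 29, 31, 48] (size 4, min 28) -> median=16.5
Step 9: insert 7 -> lo=[2, 4, 5, 5, 7] (size 5, max 7) hi=[28, 29, 31, 48] (size 4, min 28) -> median=7
Step 10: insert 5 -> lo=[2, 4, 5, 5, 5] (size 5, max 5) hi=[7, 28, 29, 31, 48] (size 5, min 7) -> median=6
Step 11: insert 7 -> lo=[2, 4, 5, 5, 5, 7] (size 6, max 7) hi=[7, 28, 29, 31, 48] (size 5, min 7) -> median=7
Step 12: insert 16 -> lo=[2, 4, 5, 5, 5, 7] (size 6, max 7) hi=[7, 16, 28, 29, 31, 48] (size 6, min 7) -> median=7
Step 13: insert 27 -> lo=[2, 4, 5, 5, 5, 7, 7] (size 7, max 7) hi=[16, 27, 28, 29, 31, 48] (size 6, min 16) -> median=7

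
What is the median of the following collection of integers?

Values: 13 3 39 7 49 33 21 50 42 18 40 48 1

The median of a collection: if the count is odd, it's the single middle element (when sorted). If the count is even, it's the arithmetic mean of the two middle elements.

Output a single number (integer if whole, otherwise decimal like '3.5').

Answer: 33

Derivation:
Step 1: insert 13 -> lo=[13] (size 1, max 13) hi=[] (size 0) -> median=13
Step 2: insert 3 -> lo=[3] (size 1, max 3) hi=[13] (size 1, min 13) -> median=8
Step 3: insert 39 -> lo=[3, 13] (size 2, max 13) hi=[39] (size 1, min 39) -> median=13
Step 4: insert 7 -> lo=[3, 7] (size 2, max 7) hi=[13, 39] (size 2, min 13) -> median=10
Step 5: insert 49 -> lo=[3, 7, 13] (size 3, max 13) hi=[39, 49] (size 2, min 39) -> median=13
Step 6: insert 33 -> lo=[3, 7, 13] (size 3, max 13) hi=[33, 39, 49] (size 3, min 33) -> median=23
Step 7: insert 21 -> lo=[3, 7, 13, 21] (size 4, max 21) hi=[33, 39, 49] (size 3, min 33) -> median=21
Step 8: insert 50 -> lo=[3, 7, 13, 21] (size 4, max 21) hi=[33, 39, 49, 50] (size 4, min 33) -> median=27
Step 9: insert 42 -> lo=[3, 7, 13, 21, 33] (size 5, max 33) hi=[39, 42, 49, 50] (size 4, min 39) -> median=33
Step 10: insert 18 -> lo=[3, 7, 13, 18, 21] (size 5, max 21) hi=[33, 39, 42, 49, 50] (size 5, min 33) -> median=27
Step 11: insert 40 -> lo=[3, 7, 13, 18, 21, 33] (size 6, max 33) hi=[39, 40, 42, 49, 50] (size 5, min 39) -> median=33
Step 12: insert 48 -> lo=[3, 7, 13, 18, 21, 33] (size 6, max 33) hi=[39, 40, 42, 48, 49, 50] (size 6, min 39) -> median=36
Step 13: insert 1 -> lo=[1, 3, 7, 13, 18, 21, 33] (size 7, max 33) hi=[39, 40, 42, 48, 49, 50] (size 6, min 39) -> median=33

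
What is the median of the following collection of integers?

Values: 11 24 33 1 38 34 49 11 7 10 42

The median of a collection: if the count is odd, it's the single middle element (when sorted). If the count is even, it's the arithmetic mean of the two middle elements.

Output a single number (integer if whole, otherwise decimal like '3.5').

Step 1: insert 11 -> lo=[11] (size 1, max 11) hi=[] (size 0) -> median=11
Step 2: insert 24 -> lo=[11] (size 1, max 11) hi=[24] (size 1, min 24) -> median=17.5
Step 3: insert 33 -> lo=[11, 24] (size 2, max 24) hi=[33] (size 1, min 33) -> median=24
Step 4: insert 1 -> lo=[1, 11] (size 2, max 11) hi=[24, 33] (size 2, min 24) -> median=17.5
Step 5: insert 38 -> lo=[1, 11, 24] (size 3, max 24) hi=[33, 38] (size 2, min 33) -> median=24
Step 6: insert 34 -> lo=[1, 11, 24] (size 3, max 24) hi=[33, 34, 38] (size 3, min 33) -> median=28.5
Step 7: insert 49 -> lo=[1, 11, 24, 33] (size 4, max 33) hi=[34, 38, 49] (size 3, min 34) -> median=33
Step 8: insert 11 -> lo=[1, 11, 11, 24] (size 4, max 24) hi=[33, 34, 38, 49] (size 4, min 33) -> median=28.5
Step 9: insert 7 -> lo=[1, 7, 11, 11, 24] (size 5, max 24) hi=[33, 34, 38, 49] (size 4, min 33) -> median=24
Step 10: insert 10 -> lo=[1, 7, 10, 11, 11] (size 5, max 11) hi=[24, 33, 34, 38, 49] (size 5, min 24) -> median=17.5
Step 11: insert 42 -> lo=[1, 7, 10, 11, 11, 24] (size 6, max 24) hi=[33, 34, 38, 42, 49] (size 5, min 33) -> median=24

Answer: 24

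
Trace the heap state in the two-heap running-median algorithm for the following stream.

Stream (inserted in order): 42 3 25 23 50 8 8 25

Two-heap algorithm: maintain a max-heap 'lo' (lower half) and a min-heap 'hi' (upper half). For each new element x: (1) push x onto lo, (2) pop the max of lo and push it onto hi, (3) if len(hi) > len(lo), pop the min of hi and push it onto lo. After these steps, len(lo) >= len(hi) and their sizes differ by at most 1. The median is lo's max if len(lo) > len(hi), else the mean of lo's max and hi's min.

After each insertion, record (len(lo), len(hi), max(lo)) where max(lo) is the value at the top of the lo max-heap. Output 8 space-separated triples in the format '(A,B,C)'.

Answer: (1,0,42) (1,1,3) (2,1,25) (2,2,23) (3,2,25) (3,3,23) (4,3,23) (4,4,23)

Derivation:
Step 1: insert 42 -> lo=[42] hi=[] -> (len(lo)=1, len(hi)=0, max(lo)=42)
Step 2: insert 3 -> lo=[3] hi=[42] -> (len(lo)=1, len(hi)=1, max(lo)=3)
Step 3: insert 25 -> lo=[3, 25] hi=[42] -> (len(lo)=2, len(hi)=1, max(lo)=25)
Step 4: insert 23 -> lo=[3, 23] hi=[25, 42] -> (len(lo)=2, len(hi)=2, max(lo)=23)
Step 5: insert 50 -> lo=[3, 23, 25] hi=[42, 50] -> (len(lo)=3, len(hi)=2, max(lo)=25)
Step 6: insert 8 -> lo=[3, 8, 23] hi=[25, 42, 50] -> (len(lo)=3, len(hi)=3, max(lo)=23)
Step 7: insert 8 -> lo=[3, 8, 8, 23] hi=[25, 42, 50] -> (len(lo)=4, len(hi)=3, max(lo)=23)
Step 8: insert 25 -> lo=[3, 8, 8, 23] hi=[25, 25, 42, 50] -> (len(lo)=4, len(hi)=4, max(lo)=23)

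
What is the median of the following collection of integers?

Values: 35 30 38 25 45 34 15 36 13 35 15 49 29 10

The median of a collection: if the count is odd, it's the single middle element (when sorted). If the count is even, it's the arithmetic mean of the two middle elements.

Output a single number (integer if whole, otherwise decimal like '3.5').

Step 1: insert 35 -> lo=[35] (size 1, max 35) hi=[] (size 0) -> median=35
Step 2: insert 30 -> lo=[30] (size 1, max 30) hi=[35] (size 1, min 35) -> median=32.5
Step 3: insert 38 -> lo=[30, 35] (size 2, max 35) hi=[38] (size 1, min 38) -> median=35
Step 4: insert 25 -> lo=[25, 30] (size 2, max 30) hi=[35, 38] (size 2, min 35) -> median=32.5
Step 5: insert 45 -> lo=[25, 30, 35] (size 3, max 35) hi=[38, 45] (size 2, min 38) -> median=35
Step 6: insert 34 -> lo=[25, 30, 34] (size 3, max 34) hi=[35, 38, 45] (size 3, min 35) -> median=34.5
Step 7: insert 15 -> lo=[15, 25, 30, 34] (size 4, max 34) hi=[35, 38, 45] (size 3, min 35) -> median=34
Step 8: insert 36 -> lo=[15, 25, 30, 34] (size 4, max 34) hi=[35, 36, 38, 45] (size 4, min 35) -> median=34.5
Step 9: insert 13 -> lo=[13, 15, 25, 30, 34] (size 5, max 34) hi=[35, 36, 38, 45] (size 4, min 35) -> median=34
Step 10: insert 35 -> lo=[13, 15, 25, 30, 34] (size 5, max 34) hi=[35, 35, 36, 38, 45] (size 5, min 35) -> median=34.5
Step 11: insert 15 -> lo=[13, 15, 15, 25, 30, 34] (size 6, max 34) hi=[35, 35, 36, 38, 45] (size 5, min 35) -> median=34
Step 12: insert 49 -> lo=[13, 15, 15, 25, 30, 34] (size 6, max 34) hi=[35, 35, 36, 38, 45, 49] (size 6, min 35) -> median=34.5
Step 13: insert 29 -> lo=[13, 15, 15, 25, 29, 30, 34] (size 7, max 34) hi=[35, 35, 36, 38, 45, 49] (size 6, min 35) -> median=34
Step 14: insert 10 -> lo=[10, 13, 15, 15, 25, 29, 30] (size 7, max 30) hi=[34, 35, 35, 36, 38, 45, 49] (size 7, min 34) -> median=32

Answer: 32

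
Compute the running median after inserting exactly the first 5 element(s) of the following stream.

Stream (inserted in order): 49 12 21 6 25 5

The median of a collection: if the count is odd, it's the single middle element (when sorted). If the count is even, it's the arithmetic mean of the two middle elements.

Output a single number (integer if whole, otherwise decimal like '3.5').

Step 1: insert 49 -> lo=[49] (size 1, max 49) hi=[] (size 0) -> median=49
Step 2: insert 12 -> lo=[12] (size 1, max 12) hi=[49] (size 1, min 49) -> median=30.5
Step 3: insert 21 -> lo=[12, 21] (size 2, max 21) hi=[49] (size 1, min 49) -> median=21
Step 4: insert 6 -> lo=[6, 12] (size 2, max 12) hi=[21, 49] (size 2, min 21) -> median=16.5
Step 5: insert 25 -> lo=[6, 12, 21] (size 3, max 21) hi=[25, 49] (size 2, min 25) -> median=21

Answer: 21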